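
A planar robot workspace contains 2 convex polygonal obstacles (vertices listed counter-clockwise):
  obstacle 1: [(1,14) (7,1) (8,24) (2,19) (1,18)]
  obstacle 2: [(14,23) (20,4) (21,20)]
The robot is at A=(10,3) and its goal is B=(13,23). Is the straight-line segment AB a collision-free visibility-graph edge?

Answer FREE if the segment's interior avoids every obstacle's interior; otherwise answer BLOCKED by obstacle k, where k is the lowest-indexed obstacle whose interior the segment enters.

Obstacle 1 [(1,14) (7,1) (8,24) (2,19) (1,18)]:
  edge (1,14)–(7,1): clear
  edge (7,1)–(8,24): clear
  edge (8,24)–(2,19): clear
  edge (2,19)–(1,18): clear
  edge (1,18)–(1,14): clear
  midpoint (23/2,13) outside
  → clear
Obstacle 2 [(14,23) (20,4) (21,20)]:
  edge (14,23)–(20,4): clear
  edge (20,4)–(21,20): clear
  edge (21,20)–(14,23): clear
  midpoint (23/2,13) outside
  → clear

FREE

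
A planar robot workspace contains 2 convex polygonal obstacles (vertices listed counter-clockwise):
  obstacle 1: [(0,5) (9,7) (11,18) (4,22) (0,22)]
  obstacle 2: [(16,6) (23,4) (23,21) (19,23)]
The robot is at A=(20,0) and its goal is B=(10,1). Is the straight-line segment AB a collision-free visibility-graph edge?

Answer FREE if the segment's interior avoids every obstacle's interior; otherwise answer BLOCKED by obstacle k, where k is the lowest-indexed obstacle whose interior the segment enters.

Obstacle 1 [(0,5) (9,7) (11,18) (4,22) (0,22)]:
  edge (0,5)–(9,7): clear
  edge (9,7)–(11,18): clear
  edge (11,18)–(4,22): clear
  edge (4,22)–(0,22): clear
  edge (0,22)–(0,5): clear
  midpoint (15,1/2) outside
  → clear
Obstacle 2 [(16,6) (23,4) (23,21) (19,23)]:
  edge (16,6)–(23,4): clear
  edge (23,4)–(23,21): clear
  edge (23,21)–(19,23): clear
  edge (19,23)–(16,6): clear
  midpoint (15,1/2) outside
  → clear

FREE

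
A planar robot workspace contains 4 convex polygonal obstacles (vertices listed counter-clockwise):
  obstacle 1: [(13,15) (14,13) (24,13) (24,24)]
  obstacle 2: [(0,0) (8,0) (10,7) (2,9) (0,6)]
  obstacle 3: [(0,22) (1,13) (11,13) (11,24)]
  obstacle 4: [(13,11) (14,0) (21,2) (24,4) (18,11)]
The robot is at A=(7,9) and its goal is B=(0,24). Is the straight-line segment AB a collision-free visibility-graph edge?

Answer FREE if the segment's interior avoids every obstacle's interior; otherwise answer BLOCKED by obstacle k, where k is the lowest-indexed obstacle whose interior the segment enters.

BLOCKED by obstacle 3

Obstacle 1 [(13,15) (14,13) (24,13) (24,24)]:
  edge (13,15)–(14,13): clear
  edge (14,13)–(24,13): clear
  edge (24,13)–(24,24): clear
  edge (24,24)–(13,15): clear
  midpoint (7/2,33/2) outside
  → clear
Obstacle 2 [(0,0) (8,0) (10,7) (2,9) (0,6)]:
  edge (0,0)–(8,0): clear
  edge (8,0)–(10,7): clear
  edge (10,7)–(2,9): clear
  edge (2,9)–(0,6): clear
  edge (0,6)–(0,0): clear
  midpoint (7/2,33/2) outside
  → clear
Obstacle 3 [(0,22) (1,13) (11,13) (11,24)]:
  edge (0,22)–(1,13): clear
  edge (1,13)–(11,13): crosses AB
  edge (11,13)–(11,24): clear
  edge (11,24)–(0,22): crosses AB
  → BLOCKED
Obstacle 4 [(13,11) (14,0) (21,2) (24,4) (18,11)]:
  edge (13,11)–(14,0): clear
  edge (14,0)–(21,2): clear
  edge (21,2)–(24,4): clear
  edge (24,4)–(18,11): clear
  edge (18,11)–(13,11): clear
  midpoint (7/2,33/2) outside
  → clear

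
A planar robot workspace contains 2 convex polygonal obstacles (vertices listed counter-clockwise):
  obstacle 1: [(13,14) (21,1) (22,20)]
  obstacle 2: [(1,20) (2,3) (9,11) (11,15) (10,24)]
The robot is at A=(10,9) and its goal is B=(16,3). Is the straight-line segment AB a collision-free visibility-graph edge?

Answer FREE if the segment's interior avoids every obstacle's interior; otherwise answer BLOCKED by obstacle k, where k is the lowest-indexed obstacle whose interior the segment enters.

Obstacle 1 [(13,14) (21,1) (22,20)]:
  edge (13,14)–(21,1): clear
  edge (21,1)–(22,20): clear
  edge (22,20)–(13,14): clear
  midpoint (13,6) outside
  → clear
Obstacle 2 [(1,20) (2,3) (9,11) (11,15) (10,24)]:
  edge (1,20)–(2,3): clear
  edge (2,3)–(9,11): clear
  edge (9,11)–(11,15): clear
  edge (11,15)–(10,24): clear
  edge (10,24)–(1,20): clear
  midpoint (13,6) outside
  → clear

FREE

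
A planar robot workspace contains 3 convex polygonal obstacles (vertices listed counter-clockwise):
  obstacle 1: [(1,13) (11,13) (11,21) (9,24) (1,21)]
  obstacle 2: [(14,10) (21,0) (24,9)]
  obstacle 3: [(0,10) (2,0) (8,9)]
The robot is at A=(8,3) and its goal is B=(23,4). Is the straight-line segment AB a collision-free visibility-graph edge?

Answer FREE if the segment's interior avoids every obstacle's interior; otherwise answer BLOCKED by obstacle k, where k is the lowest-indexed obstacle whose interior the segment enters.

Obstacle 1 [(1,13) (11,13) (11,21) (9,24) (1,21)]:
  edge (1,13)–(11,13): clear
  edge (11,13)–(11,21): clear
  edge (11,21)–(9,24): clear
  edge (9,24)–(1,21): clear
  edge (1,21)–(1,13): clear
  midpoint (31/2,7/2) outside
  → clear
Obstacle 2 [(14,10) (21,0) (24,9)]:
  edge (14,10)–(21,0): crosses AB
  edge (21,0)–(24,9): crosses AB
  edge (24,9)–(14,10): clear
  → BLOCKED
Obstacle 3 [(0,10) (2,0) (8,9)]:
  edge (0,10)–(2,0): clear
  edge (2,0)–(8,9): clear
  edge (8,9)–(0,10): clear
  midpoint (31/2,7/2) outside
  → clear

BLOCKED by obstacle 2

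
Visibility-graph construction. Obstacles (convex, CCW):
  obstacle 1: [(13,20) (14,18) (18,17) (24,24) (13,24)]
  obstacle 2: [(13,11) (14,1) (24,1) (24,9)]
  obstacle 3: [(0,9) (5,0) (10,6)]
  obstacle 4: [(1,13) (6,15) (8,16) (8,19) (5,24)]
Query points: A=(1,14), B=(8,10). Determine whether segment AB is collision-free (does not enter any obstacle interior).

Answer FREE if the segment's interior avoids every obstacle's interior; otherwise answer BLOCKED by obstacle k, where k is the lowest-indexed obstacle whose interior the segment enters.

Obstacle 1 [(13,20) (14,18) (18,17) (24,24) (13,24)]:
  edge (13,20)–(14,18): clear
  edge (14,18)–(18,17): clear
  edge (18,17)–(24,24): clear
  edge (24,24)–(13,24): clear
  edge (13,24)–(13,20): clear
  midpoint (9/2,12) outside
  → clear
Obstacle 2 [(13,11) (14,1) (24,1) (24,9)]:
  edge (13,11)–(14,1): clear
  edge (14,1)–(24,1): clear
  edge (24,1)–(24,9): clear
  edge (24,9)–(13,11): clear
  midpoint (9/2,12) outside
  → clear
Obstacle 3 [(0,9) (5,0) (10,6)]:
  edge (0,9)–(5,0): clear
  edge (5,0)–(10,6): clear
  edge (10,6)–(0,9): clear
  midpoint (9/2,12) outside
  → clear
Obstacle 4 [(1,13) (6,15) (8,16) (8,19) (5,24)]:
  edge (1,13)–(6,15): crosses AB
  edge (6,15)–(8,16): clear
  edge (8,16)–(8,19): clear
  edge (8,19)–(5,24): clear
  edge (5,24)–(1,13): crosses AB
  → BLOCKED

BLOCKED by obstacle 4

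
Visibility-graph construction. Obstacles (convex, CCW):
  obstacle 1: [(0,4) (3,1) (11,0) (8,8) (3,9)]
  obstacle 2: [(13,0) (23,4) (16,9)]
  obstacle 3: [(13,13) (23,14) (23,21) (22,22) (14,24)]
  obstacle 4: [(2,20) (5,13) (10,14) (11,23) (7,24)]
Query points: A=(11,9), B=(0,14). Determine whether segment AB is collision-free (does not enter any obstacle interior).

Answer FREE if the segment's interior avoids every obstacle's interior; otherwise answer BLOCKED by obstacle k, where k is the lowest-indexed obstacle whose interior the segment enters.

FREE

Obstacle 1 [(0,4) (3,1) (11,0) (8,8) (3,9)]:
  edge (0,4)–(3,1): clear
  edge (3,1)–(11,0): clear
  edge (11,0)–(8,8): clear
  edge (8,8)–(3,9): clear
  edge (3,9)–(0,4): clear
  midpoint (11/2,23/2) outside
  → clear
Obstacle 2 [(13,0) (23,4) (16,9)]:
  edge (13,0)–(23,4): clear
  edge (23,4)–(16,9): clear
  edge (16,9)–(13,0): clear
  midpoint (11/2,23/2) outside
  → clear
Obstacle 3 [(13,13) (23,14) (23,21) (22,22) (14,24)]:
  edge (13,13)–(23,14): clear
  edge (23,14)–(23,21): clear
  edge (23,21)–(22,22): clear
  edge (22,22)–(14,24): clear
  edge (14,24)–(13,13): clear
  midpoint (11/2,23/2) outside
  → clear
Obstacle 4 [(2,20) (5,13) (10,14) (11,23) (7,24)]:
  edge (2,20)–(5,13): clear
  edge (5,13)–(10,14): clear
  edge (10,14)–(11,23): clear
  edge (11,23)–(7,24): clear
  edge (7,24)–(2,20): clear
  midpoint (11/2,23/2) outside
  → clear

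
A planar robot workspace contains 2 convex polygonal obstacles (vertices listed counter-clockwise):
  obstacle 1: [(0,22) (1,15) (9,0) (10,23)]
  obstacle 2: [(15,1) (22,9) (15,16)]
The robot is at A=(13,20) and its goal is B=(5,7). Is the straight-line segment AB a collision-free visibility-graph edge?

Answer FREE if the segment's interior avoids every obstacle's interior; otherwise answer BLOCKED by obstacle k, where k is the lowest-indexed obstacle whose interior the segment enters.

BLOCKED by obstacle 1

Obstacle 1 [(0,22) (1,15) (9,0) (10,23)]:
  edge (0,22)–(1,15): clear
  edge (1,15)–(9,0): crosses AB
  edge (9,0)–(10,23): crosses AB
  edge (10,23)–(0,22): clear
  → BLOCKED
Obstacle 2 [(15,1) (22,9) (15,16)]:
  edge (15,1)–(22,9): clear
  edge (22,9)–(15,16): clear
  edge (15,16)–(15,1): clear
  midpoint (9,27/2) outside
  → clear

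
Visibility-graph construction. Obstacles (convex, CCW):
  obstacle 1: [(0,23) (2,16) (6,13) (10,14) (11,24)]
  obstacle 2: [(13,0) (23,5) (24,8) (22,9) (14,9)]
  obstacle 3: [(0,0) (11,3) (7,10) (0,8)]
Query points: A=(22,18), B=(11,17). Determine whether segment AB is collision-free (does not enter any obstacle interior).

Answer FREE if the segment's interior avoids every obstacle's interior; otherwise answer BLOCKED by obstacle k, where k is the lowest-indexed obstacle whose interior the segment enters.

FREE

Obstacle 1 [(0,23) (2,16) (6,13) (10,14) (11,24)]:
  edge (0,23)–(2,16): clear
  edge (2,16)–(6,13): clear
  edge (6,13)–(10,14): clear
  edge (10,14)–(11,24): clear
  edge (11,24)–(0,23): clear
  midpoint (33/2,35/2) outside
  → clear
Obstacle 2 [(13,0) (23,5) (24,8) (22,9) (14,9)]:
  edge (13,0)–(23,5): clear
  edge (23,5)–(24,8): clear
  edge (24,8)–(22,9): clear
  edge (22,9)–(14,9): clear
  edge (14,9)–(13,0): clear
  midpoint (33/2,35/2) outside
  → clear
Obstacle 3 [(0,0) (11,3) (7,10) (0,8)]:
  edge (0,0)–(11,3): clear
  edge (11,3)–(7,10): clear
  edge (7,10)–(0,8): clear
  edge (0,8)–(0,0): clear
  midpoint (33/2,35/2) outside
  → clear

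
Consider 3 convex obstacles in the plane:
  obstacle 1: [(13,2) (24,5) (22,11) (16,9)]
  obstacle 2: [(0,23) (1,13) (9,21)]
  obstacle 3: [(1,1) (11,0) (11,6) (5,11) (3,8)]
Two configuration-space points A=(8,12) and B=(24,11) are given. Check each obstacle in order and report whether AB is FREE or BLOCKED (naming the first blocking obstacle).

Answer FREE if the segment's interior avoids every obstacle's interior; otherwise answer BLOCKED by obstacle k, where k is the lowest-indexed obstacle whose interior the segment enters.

Obstacle 1 [(13,2) (24,5) (22,11) (16,9)]:
  edge (13,2)–(24,5): clear
  edge (24,5)–(22,11): clear
  edge (22,11)–(16,9): clear
  edge (16,9)–(13,2): clear
  midpoint (16,23/2) outside
  → clear
Obstacle 2 [(0,23) (1,13) (9,21)]:
  edge (0,23)–(1,13): clear
  edge (1,13)–(9,21): clear
  edge (9,21)–(0,23): clear
  midpoint (16,23/2) outside
  → clear
Obstacle 3 [(1,1) (11,0) (11,6) (5,11) (3,8)]:
  edge (1,1)–(11,0): clear
  edge (11,0)–(11,6): clear
  edge (11,6)–(5,11): clear
  edge (5,11)–(3,8): clear
  edge (3,8)–(1,1): clear
  midpoint (16,23/2) outside
  → clear

FREE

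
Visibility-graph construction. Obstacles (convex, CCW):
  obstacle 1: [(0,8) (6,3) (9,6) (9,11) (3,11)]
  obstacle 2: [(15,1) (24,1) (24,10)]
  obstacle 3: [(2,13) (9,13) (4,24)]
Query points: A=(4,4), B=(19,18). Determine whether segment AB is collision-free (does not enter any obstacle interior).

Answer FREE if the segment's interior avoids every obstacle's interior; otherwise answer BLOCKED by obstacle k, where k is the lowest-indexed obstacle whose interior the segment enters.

BLOCKED by obstacle 1

Obstacle 1 [(0,8) (6,3) (9,6) (9,11) (3,11)]:
  edge (0,8)–(6,3): crosses AB
  edge (6,3)–(9,6): clear
  edge (9,6)–(9,11): crosses AB
  edge (9,11)–(3,11): clear
  edge (3,11)–(0,8): clear
  → BLOCKED
Obstacle 2 [(15,1) (24,1) (24,10)]:
  edge (15,1)–(24,1): clear
  edge (24,1)–(24,10): clear
  edge (24,10)–(15,1): clear
  midpoint (23/2,11) outside
  → clear
Obstacle 3 [(2,13) (9,13) (4,24)]:
  edge (2,13)–(9,13): clear
  edge (9,13)–(4,24): clear
  edge (4,24)–(2,13): clear
  midpoint (23/2,11) outside
  → clear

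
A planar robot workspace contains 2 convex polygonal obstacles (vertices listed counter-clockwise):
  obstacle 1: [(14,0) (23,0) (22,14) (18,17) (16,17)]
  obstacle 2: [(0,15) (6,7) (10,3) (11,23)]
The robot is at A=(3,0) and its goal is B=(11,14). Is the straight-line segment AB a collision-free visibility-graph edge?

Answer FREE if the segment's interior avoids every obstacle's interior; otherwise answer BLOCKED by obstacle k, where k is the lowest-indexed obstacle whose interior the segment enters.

Obstacle 1 [(14,0) (23,0) (22,14) (18,17) (16,17)]:
  edge (14,0)–(23,0): clear
  edge (23,0)–(22,14): clear
  edge (22,14)–(18,17): clear
  edge (18,17)–(16,17): clear
  edge (16,17)–(14,0): clear
  midpoint (7,7) outside
  → clear
Obstacle 2 [(0,15) (6,7) (10,3) (11,23)]:
  edge (0,15)–(6,7): clear
  edge (6,7)–(10,3): crosses AB
  edge (10,3)–(11,23): crosses AB
  edge (11,23)–(0,15): clear
  → BLOCKED

BLOCKED by obstacle 2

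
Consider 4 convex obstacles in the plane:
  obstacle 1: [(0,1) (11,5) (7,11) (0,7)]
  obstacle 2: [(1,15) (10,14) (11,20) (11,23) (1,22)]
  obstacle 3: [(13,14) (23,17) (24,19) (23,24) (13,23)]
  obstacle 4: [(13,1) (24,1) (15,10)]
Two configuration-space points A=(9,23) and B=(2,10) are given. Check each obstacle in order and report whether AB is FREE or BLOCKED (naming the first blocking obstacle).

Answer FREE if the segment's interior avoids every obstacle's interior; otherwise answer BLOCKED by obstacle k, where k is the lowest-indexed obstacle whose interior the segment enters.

Obstacle 1 [(0,1) (11,5) (7,11) (0,7)]:
  edge (0,1)–(11,5): clear
  edge (11,5)–(7,11): clear
  edge (7,11)–(0,7): clear
  edge (0,7)–(0,1): clear
  midpoint (11/2,33/2) outside
  → clear
Obstacle 2 [(1,15) (10,14) (11,20) (11,23) (1,22)]:
  edge (1,15)–(10,14): crosses AB
  edge (10,14)–(11,20): clear
  edge (11,20)–(11,23): clear
  edge (11,23)–(1,22): crosses AB
  edge (1,22)–(1,15): clear
  → BLOCKED
Obstacle 3 [(13,14) (23,17) (24,19) (23,24) (13,23)]:
  edge (13,14)–(23,17): clear
  edge (23,17)–(24,19): clear
  edge (24,19)–(23,24): clear
  edge (23,24)–(13,23): clear
  edge (13,23)–(13,14): clear
  midpoint (11/2,33/2) outside
  → clear
Obstacle 4 [(13,1) (24,1) (15,10)]:
  edge (13,1)–(24,1): clear
  edge (24,1)–(15,10): clear
  edge (15,10)–(13,1): clear
  midpoint (11/2,33/2) outside
  → clear

BLOCKED by obstacle 2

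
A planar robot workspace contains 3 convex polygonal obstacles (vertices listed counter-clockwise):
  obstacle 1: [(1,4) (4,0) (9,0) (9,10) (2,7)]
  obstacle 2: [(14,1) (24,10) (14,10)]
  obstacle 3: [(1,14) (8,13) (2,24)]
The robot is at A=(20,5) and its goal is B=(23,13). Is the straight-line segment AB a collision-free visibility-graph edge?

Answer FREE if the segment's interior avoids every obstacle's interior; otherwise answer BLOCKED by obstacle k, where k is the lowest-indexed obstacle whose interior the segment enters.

BLOCKED by obstacle 2

Obstacle 1 [(1,4) (4,0) (9,0) (9,10) (2,7)]:
  edge (1,4)–(4,0): clear
  edge (4,0)–(9,0): clear
  edge (9,0)–(9,10): clear
  edge (9,10)–(2,7): clear
  edge (2,7)–(1,4): clear
  midpoint (43/2,9) outside
  → clear
Obstacle 2 [(14,1) (24,10) (14,10)]:
  edge (14,1)–(24,10): crosses AB
  edge (24,10)–(14,10): crosses AB
  edge (14,10)–(14,1): clear
  → BLOCKED
Obstacle 3 [(1,14) (8,13) (2,24)]:
  edge (1,14)–(8,13): clear
  edge (8,13)–(2,24): clear
  edge (2,24)–(1,14): clear
  midpoint (43/2,9) outside
  → clear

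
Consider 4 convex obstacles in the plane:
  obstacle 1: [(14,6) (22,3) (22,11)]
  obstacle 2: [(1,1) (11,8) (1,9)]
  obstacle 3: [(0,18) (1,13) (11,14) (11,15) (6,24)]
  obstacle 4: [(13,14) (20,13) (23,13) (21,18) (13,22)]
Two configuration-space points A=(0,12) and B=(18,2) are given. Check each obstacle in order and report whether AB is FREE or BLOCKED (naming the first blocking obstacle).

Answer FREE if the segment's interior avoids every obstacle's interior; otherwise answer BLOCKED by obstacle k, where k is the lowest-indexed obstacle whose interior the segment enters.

Obstacle 1 [(14,6) (22,3) (22,11)]:
  edge (14,6)–(22,3): clear
  edge (22,3)–(22,11): clear
  edge (22,11)–(14,6): clear
  midpoint (9,7) outside
  → clear
Obstacle 2 [(1,1) (11,8) (1,9)]:
  edge (1,1)–(11,8): crosses AB
  edge (11,8)–(1,9): crosses AB
  edge (1,9)–(1,1): clear
  → BLOCKED
Obstacle 3 [(0,18) (1,13) (11,14) (11,15) (6,24)]:
  edge (0,18)–(1,13): clear
  edge (1,13)–(11,14): clear
  edge (11,14)–(11,15): clear
  edge (11,15)–(6,24): clear
  edge (6,24)–(0,18): clear
  midpoint (9,7) outside
  → clear
Obstacle 4 [(13,14) (20,13) (23,13) (21,18) (13,22)]:
  edge (13,14)–(20,13): clear
  edge (20,13)–(23,13): clear
  edge (23,13)–(21,18): clear
  edge (21,18)–(13,22): clear
  edge (13,22)–(13,14): clear
  midpoint (9,7) outside
  → clear

BLOCKED by obstacle 2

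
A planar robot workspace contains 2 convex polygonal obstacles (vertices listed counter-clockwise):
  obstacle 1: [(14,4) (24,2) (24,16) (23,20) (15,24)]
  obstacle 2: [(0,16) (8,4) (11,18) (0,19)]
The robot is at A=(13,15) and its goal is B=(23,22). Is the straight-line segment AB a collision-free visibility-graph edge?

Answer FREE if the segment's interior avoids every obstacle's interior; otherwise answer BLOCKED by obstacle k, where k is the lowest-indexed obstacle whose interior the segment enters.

Obstacle 1 [(14,4) (24,2) (24,16) (23,20) (15,24)]:
  edge (14,4)–(24,2): clear
  edge (24,2)–(24,16): clear
  edge (24,16)–(23,20): clear
  edge (23,20)–(15,24): crosses AB
  edge (15,24)–(14,4): crosses AB
  → BLOCKED
Obstacle 2 [(0,16) (8,4) (11,18) (0,19)]:
  edge (0,16)–(8,4): clear
  edge (8,4)–(11,18): clear
  edge (11,18)–(0,19): clear
  edge (0,19)–(0,16): clear
  midpoint (18,37/2) outside
  → clear

BLOCKED by obstacle 1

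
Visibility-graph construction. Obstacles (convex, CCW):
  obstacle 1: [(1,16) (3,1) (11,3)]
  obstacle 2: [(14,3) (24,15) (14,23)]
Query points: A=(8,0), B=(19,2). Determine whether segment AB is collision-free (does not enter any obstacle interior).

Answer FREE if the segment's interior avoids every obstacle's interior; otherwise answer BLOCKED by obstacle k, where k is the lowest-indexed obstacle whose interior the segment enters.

FREE

Obstacle 1 [(1,16) (3,1) (11,3)]:
  edge (1,16)–(3,1): clear
  edge (3,1)–(11,3): clear
  edge (11,3)–(1,16): clear
  midpoint (27/2,1) outside
  → clear
Obstacle 2 [(14,3) (24,15) (14,23)]:
  edge (14,3)–(24,15): clear
  edge (24,15)–(14,23): clear
  edge (14,23)–(14,3): clear
  midpoint (27/2,1) outside
  → clear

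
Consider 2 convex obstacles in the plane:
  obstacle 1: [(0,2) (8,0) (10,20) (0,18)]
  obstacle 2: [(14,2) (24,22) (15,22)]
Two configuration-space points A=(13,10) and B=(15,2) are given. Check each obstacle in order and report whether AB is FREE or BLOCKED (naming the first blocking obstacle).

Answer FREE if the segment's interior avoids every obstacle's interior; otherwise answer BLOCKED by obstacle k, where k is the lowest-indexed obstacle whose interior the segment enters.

Obstacle 1 [(0,2) (8,0) (10,20) (0,18)]:
  edge (0,2)–(8,0): clear
  edge (8,0)–(10,20): clear
  edge (10,20)–(0,18): clear
  edge (0,18)–(0,2): clear
  midpoint (14,6) outside
  → clear
Obstacle 2 [(14,2) (24,22) (15,22)]:
  edge (14,2)–(24,22): crosses AB
  edge (24,22)–(15,22): clear
  edge (15,22)–(14,2): crosses AB
  → BLOCKED

BLOCKED by obstacle 2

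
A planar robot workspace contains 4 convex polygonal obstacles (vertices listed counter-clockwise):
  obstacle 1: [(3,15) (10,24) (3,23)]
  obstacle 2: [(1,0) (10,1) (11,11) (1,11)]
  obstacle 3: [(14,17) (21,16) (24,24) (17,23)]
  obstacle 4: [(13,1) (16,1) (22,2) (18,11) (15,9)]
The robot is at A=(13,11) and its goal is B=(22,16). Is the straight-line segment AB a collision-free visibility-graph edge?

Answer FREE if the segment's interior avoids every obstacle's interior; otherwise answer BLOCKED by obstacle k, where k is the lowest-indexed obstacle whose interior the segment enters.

FREE

Obstacle 1 [(3,15) (10,24) (3,23)]:
  edge (3,15)–(10,24): clear
  edge (10,24)–(3,23): clear
  edge (3,23)–(3,15): clear
  midpoint (35/2,27/2) outside
  → clear
Obstacle 2 [(1,0) (10,1) (11,11) (1,11)]:
  edge (1,0)–(10,1): clear
  edge (10,1)–(11,11): clear
  edge (11,11)–(1,11): clear
  edge (1,11)–(1,0): clear
  midpoint (35/2,27/2) outside
  → clear
Obstacle 3 [(14,17) (21,16) (24,24) (17,23)]:
  edge (14,17)–(21,16): clear
  edge (21,16)–(24,24): clear
  edge (24,24)–(17,23): clear
  edge (17,23)–(14,17): clear
  midpoint (35/2,27/2) outside
  → clear
Obstacle 4 [(13,1) (16,1) (22,2) (18,11) (15,9)]:
  edge (13,1)–(16,1): clear
  edge (16,1)–(22,2): clear
  edge (22,2)–(18,11): clear
  edge (18,11)–(15,9): clear
  edge (15,9)–(13,1): clear
  midpoint (35/2,27/2) outside
  → clear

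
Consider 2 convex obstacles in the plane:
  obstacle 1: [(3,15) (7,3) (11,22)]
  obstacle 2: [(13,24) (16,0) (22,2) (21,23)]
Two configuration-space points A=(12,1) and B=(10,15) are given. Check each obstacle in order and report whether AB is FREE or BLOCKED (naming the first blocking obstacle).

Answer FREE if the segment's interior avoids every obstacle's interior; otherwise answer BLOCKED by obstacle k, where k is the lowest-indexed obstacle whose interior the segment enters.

FREE

Obstacle 1 [(3,15) (7,3) (11,22)]:
  edge (3,15)–(7,3): clear
  edge (7,3)–(11,22): clear
  edge (11,22)–(3,15): clear
  midpoint (11,8) outside
  → clear
Obstacle 2 [(13,24) (16,0) (22,2) (21,23)]:
  edge (13,24)–(16,0): clear
  edge (16,0)–(22,2): clear
  edge (22,2)–(21,23): clear
  edge (21,23)–(13,24): clear
  midpoint (11,8) outside
  → clear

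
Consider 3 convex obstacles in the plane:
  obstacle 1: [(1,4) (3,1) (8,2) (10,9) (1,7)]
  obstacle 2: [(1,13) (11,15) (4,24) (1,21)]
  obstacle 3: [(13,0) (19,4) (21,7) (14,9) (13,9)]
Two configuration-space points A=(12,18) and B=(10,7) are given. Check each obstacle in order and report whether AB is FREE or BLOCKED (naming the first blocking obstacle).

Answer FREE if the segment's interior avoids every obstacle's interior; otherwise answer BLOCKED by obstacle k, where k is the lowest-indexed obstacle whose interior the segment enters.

FREE

Obstacle 1 [(1,4) (3,1) (8,2) (10,9) (1,7)]:
  edge (1,4)–(3,1): clear
  edge (3,1)–(8,2): clear
  edge (8,2)–(10,9): clear
  edge (10,9)–(1,7): clear
  edge (1,7)–(1,4): clear
  midpoint (11,25/2) outside
  → clear
Obstacle 2 [(1,13) (11,15) (4,24) (1,21)]:
  edge (1,13)–(11,15): clear
  edge (11,15)–(4,24): clear
  edge (4,24)–(1,21): clear
  edge (1,21)–(1,13): clear
  midpoint (11,25/2) outside
  → clear
Obstacle 3 [(13,0) (19,4) (21,7) (14,9) (13,9)]:
  edge (13,0)–(19,4): clear
  edge (19,4)–(21,7): clear
  edge (21,7)–(14,9): clear
  edge (14,9)–(13,9): clear
  edge (13,9)–(13,0): clear
  midpoint (11,25/2) outside
  → clear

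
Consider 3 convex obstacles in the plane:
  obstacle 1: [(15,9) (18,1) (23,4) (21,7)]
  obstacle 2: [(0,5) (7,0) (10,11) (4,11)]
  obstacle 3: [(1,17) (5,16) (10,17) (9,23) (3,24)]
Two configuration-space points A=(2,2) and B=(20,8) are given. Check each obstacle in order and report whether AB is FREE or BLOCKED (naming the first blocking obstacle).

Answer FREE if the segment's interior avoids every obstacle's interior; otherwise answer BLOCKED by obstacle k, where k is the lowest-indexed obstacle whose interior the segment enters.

BLOCKED by obstacle 1

Obstacle 1 [(15,9) (18,1) (23,4) (21,7)]:
  edge (15,9)–(18,1): crosses AB
  edge (18,1)–(23,4): clear
  edge (23,4)–(21,7): clear
  edge (21,7)–(15,9): crosses AB
  → BLOCKED
Obstacle 2 [(0,5) (7,0) (10,11) (4,11)]:
  edge (0,5)–(7,0): crosses AB
  edge (7,0)–(10,11): crosses AB
  edge (10,11)–(4,11): clear
  edge (4,11)–(0,5): clear
  → BLOCKED
Obstacle 3 [(1,17) (5,16) (10,17) (9,23) (3,24)]:
  edge (1,17)–(5,16): clear
  edge (5,16)–(10,17): clear
  edge (10,17)–(9,23): clear
  edge (9,23)–(3,24): clear
  edge (3,24)–(1,17): clear
  midpoint (11,5) outside
  → clear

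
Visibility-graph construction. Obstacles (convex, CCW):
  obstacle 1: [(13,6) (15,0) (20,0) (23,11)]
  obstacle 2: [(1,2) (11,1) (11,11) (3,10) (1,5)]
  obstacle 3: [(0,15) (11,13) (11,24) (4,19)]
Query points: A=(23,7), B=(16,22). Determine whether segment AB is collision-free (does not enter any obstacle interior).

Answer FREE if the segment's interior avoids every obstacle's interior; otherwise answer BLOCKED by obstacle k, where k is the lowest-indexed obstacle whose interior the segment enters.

Obstacle 1 [(13,6) (15,0) (20,0) (23,11)]:
  edge (13,6)–(15,0): clear
  edge (15,0)–(20,0): clear
  edge (20,0)–(23,11): crosses AB
  edge (23,11)–(13,6): crosses AB
  → BLOCKED
Obstacle 2 [(1,2) (11,1) (11,11) (3,10) (1,5)]:
  edge (1,2)–(11,1): clear
  edge (11,1)–(11,11): clear
  edge (11,11)–(3,10): clear
  edge (3,10)–(1,5): clear
  edge (1,5)–(1,2): clear
  midpoint (39/2,29/2) outside
  → clear
Obstacle 3 [(0,15) (11,13) (11,24) (4,19)]:
  edge (0,15)–(11,13): clear
  edge (11,13)–(11,24): clear
  edge (11,24)–(4,19): clear
  edge (4,19)–(0,15): clear
  midpoint (39/2,29/2) outside
  → clear

BLOCKED by obstacle 1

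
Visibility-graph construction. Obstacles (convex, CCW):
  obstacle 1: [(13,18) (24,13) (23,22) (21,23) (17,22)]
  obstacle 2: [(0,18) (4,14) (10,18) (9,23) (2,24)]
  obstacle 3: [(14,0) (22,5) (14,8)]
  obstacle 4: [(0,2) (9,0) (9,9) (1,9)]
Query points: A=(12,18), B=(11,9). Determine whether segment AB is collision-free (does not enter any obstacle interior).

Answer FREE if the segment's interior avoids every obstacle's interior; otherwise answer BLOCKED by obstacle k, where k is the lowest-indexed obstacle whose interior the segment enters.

FREE

Obstacle 1 [(13,18) (24,13) (23,22) (21,23) (17,22)]:
  edge (13,18)–(24,13): clear
  edge (24,13)–(23,22): clear
  edge (23,22)–(21,23): clear
  edge (21,23)–(17,22): clear
  edge (17,22)–(13,18): clear
  midpoint (23/2,27/2) outside
  → clear
Obstacle 2 [(0,18) (4,14) (10,18) (9,23) (2,24)]:
  edge (0,18)–(4,14): clear
  edge (4,14)–(10,18): clear
  edge (10,18)–(9,23): clear
  edge (9,23)–(2,24): clear
  edge (2,24)–(0,18): clear
  midpoint (23/2,27/2) outside
  → clear
Obstacle 3 [(14,0) (22,5) (14,8)]:
  edge (14,0)–(22,5): clear
  edge (22,5)–(14,8): clear
  edge (14,8)–(14,0): clear
  midpoint (23/2,27/2) outside
  → clear
Obstacle 4 [(0,2) (9,0) (9,9) (1,9)]:
  edge (0,2)–(9,0): clear
  edge (9,0)–(9,9): clear
  edge (9,9)–(1,9): clear
  edge (1,9)–(0,2): clear
  midpoint (23/2,27/2) outside
  → clear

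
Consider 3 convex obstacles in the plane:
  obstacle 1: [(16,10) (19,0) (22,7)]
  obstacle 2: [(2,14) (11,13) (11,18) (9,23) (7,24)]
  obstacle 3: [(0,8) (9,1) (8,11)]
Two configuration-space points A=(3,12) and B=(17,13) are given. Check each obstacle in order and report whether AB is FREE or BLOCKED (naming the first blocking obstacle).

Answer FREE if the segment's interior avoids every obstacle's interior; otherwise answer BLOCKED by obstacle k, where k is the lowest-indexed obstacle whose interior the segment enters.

Obstacle 1 [(16,10) (19,0) (22,7)]:
  edge (16,10)–(19,0): clear
  edge (19,0)–(22,7): clear
  edge (22,7)–(16,10): clear
  midpoint (10,25/2) outside
  → clear
Obstacle 2 [(2,14) (11,13) (11,18) (9,23) (7,24)]:
  edge (2,14)–(11,13): clear
  edge (11,13)–(11,18): clear
  edge (11,18)–(9,23): clear
  edge (9,23)–(7,24): clear
  edge (7,24)–(2,14): clear
  midpoint (10,25/2) outside
  → clear
Obstacle 3 [(0,8) (9,1) (8,11)]:
  edge (0,8)–(9,1): clear
  edge (9,1)–(8,11): clear
  edge (8,11)–(0,8): clear
  midpoint (10,25/2) outside
  → clear

FREE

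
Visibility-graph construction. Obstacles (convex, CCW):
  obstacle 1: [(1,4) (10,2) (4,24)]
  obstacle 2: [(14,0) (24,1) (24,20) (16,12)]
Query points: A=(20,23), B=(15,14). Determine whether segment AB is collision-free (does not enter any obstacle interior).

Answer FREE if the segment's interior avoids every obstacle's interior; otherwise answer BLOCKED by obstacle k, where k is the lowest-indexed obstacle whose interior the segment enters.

FREE

Obstacle 1 [(1,4) (10,2) (4,24)]:
  edge (1,4)–(10,2): clear
  edge (10,2)–(4,24): clear
  edge (4,24)–(1,4): clear
  midpoint (35/2,37/2) outside
  → clear
Obstacle 2 [(14,0) (24,1) (24,20) (16,12)]:
  edge (14,0)–(24,1): clear
  edge (24,1)–(24,20): clear
  edge (24,20)–(16,12): clear
  edge (16,12)–(14,0): clear
  midpoint (35/2,37/2) outside
  → clear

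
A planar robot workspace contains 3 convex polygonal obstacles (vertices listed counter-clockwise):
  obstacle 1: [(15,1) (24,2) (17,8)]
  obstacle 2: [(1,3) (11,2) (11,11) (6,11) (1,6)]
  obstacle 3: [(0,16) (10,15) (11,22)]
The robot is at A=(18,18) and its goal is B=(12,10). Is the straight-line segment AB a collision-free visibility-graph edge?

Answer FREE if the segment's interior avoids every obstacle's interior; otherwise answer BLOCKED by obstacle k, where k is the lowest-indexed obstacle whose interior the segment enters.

Obstacle 1 [(15,1) (24,2) (17,8)]:
  edge (15,1)–(24,2): clear
  edge (24,2)–(17,8): clear
  edge (17,8)–(15,1): clear
  midpoint (15,14) outside
  → clear
Obstacle 2 [(1,3) (11,2) (11,11) (6,11) (1,6)]:
  edge (1,3)–(11,2): clear
  edge (11,2)–(11,11): clear
  edge (11,11)–(6,11): clear
  edge (6,11)–(1,6): clear
  edge (1,6)–(1,3): clear
  midpoint (15,14) outside
  → clear
Obstacle 3 [(0,16) (10,15) (11,22)]:
  edge (0,16)–(10,15): clear
  edge (10,15)–(11,22): clear
  edge (11,22)–(0,16): clear
  midpoint (15,14) outside
  → clear

FREE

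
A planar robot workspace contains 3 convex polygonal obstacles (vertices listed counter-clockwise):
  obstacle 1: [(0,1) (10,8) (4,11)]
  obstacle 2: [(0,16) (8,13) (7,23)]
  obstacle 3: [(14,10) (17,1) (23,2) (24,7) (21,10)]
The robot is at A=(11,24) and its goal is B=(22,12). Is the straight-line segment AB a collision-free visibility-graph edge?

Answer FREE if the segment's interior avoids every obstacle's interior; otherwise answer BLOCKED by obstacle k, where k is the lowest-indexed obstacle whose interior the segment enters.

FREE

Obstacle 1 [(0,1) (10,8) (4,11)]:
  edge (0,1)–(10,8): clear
  edge (10,8)–(4,11): clear
  edge (4,11)–(0,1): clear
  midpoint (33/2,18) outside
  → clear
Obstacle 2 [(0,16) (8,13) (7,23)]:
  edge (0,16)–(8,13): clear
  edge (8,13)–(7,23): clear
  edge (7,23)–(0,16): clear
  midpoint (33/2,18) outside
  → clear
Obstacle 3 [(14,10) (17,1) (23,2) (24,7) (21,10)]:
  edge (14,10)–(17,1): clear
  edge (17,1)–(23,2): clear
  edge (23,2)–(24,7): clear
  edge (24,7)–(21,10): clear
  edge (21,10)–(14,10): clear
  midpoint (33/2,18) outside
  → clear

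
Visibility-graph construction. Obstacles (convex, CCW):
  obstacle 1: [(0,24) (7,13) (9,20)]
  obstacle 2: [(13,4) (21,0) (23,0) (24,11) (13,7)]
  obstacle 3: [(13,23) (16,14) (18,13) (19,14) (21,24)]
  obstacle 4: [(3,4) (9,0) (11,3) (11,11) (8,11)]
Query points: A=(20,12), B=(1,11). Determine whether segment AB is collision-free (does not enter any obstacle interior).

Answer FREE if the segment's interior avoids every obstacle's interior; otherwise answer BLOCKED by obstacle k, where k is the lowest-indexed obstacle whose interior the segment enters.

FREE

Obstacle 1 [(0,24) (7,13) (9,20)]:
  edge (0,24)–(7,13): clear
  edge (7,13)–(9,20): clear
  edge (9,20)–(0,24): clear
  midpoint (21/2,23/2) outside
  → clear
Obstacle 2 [(13,4) (21,0) (23,0) (24,11) (13,7)]:
  edge (13,4)–(21,0): clear
  edge (21,0)–(23,0): clear
  edge (23,0)–(24,11): clear
  edge (24,11)–(13,7): clear
  edge (13,7)–(13,4): clear
  midpoint (21/2,23/2) outside
  → clear
Obstacle 3 [(13,23) (16,14) (18,13) (19,14) (21,24)]:
  edge (13,23)–(16,14): clear
  edge (16,14)–(18,13): clear
  edge (18,13)–(19,14): clear
  edge (19,14)–(21,24): clear
  edge (21,24)–(13,23): clear
  midpoint (21/2,23/2) outside
  → clear
Obstacle 4 [(3,4) (9,0) (11,3) (11,11) (8,11)]:
  edge (3,4)–(9,0): clear
  edge (9,0)–(11,3): clear
  edge (11,3)–(11,11): clear
  edge (11,11)–(8,11): clear
  edge (8,11)–(3,4): clear
  midpoint (21/2,23/2) outside
  → clear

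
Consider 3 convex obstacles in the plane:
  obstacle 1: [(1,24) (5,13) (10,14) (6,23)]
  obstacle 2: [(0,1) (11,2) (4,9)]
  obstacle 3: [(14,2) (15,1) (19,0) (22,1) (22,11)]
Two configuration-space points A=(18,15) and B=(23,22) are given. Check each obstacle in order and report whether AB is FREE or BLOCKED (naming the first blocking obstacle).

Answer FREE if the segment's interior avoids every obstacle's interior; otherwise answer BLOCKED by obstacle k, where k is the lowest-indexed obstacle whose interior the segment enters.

Obstacle 1 [(1,24) (5,13) (10,14) (6,23)]:
  edge (1,24)–(5,13): clear
  edge (5,13)–(10,14): clear
  edge (10,14)–(6,23): clear
  edge (6,23)–(1,24): clear
  midpoint (41/2,37/2) outside
  → clear
Obstacle 2 [(0,1) (11,2) (4,9)]:
  edge (0,1)–(11,2): clear
  edge (11,2)–(4,9): clear
  edge (4,9)–(0,1): clear
  midpoint (41/2,37/2) outside
  → clear
Obstacle 3 [(14,2) (15,1) (19,0) (22,1) (22,11)]:
  edge (14,2)–(15,1): clear
  edge (15,1)–(19,0): clear
  edge (19,0)–(22,1): clear
  edge (22,1)–(22,11): clear
  edge (22,11)–(14,2): clear
  midpoint (41/2,37/2) outside
  → clear

FREE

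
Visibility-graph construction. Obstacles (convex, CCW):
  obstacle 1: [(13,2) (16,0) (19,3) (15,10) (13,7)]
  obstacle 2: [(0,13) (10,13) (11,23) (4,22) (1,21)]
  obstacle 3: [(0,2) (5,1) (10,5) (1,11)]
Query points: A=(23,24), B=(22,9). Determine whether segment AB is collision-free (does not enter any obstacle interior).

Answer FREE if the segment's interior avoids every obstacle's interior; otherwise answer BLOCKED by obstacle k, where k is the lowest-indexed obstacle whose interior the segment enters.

Obstacle 1 [(13,2) (16,0) (19,3) (15,10) (13,7)]:
  edge (13,2)–(16,0): clear
  edge (16,0)–(19,3): clear
  edge (19,3)–(15,10): clear
  edge (15,10)–(13,7): clear
  edge (13,7)–(13,2): clear
  midpoint (45/2,33/2) outside
  → clear
Obstacle 2 [(0,13) (10,13) (11,23) (4,22) (1,21)]:
  edge (0,13)–(10,13): clear
  edge (10,13)–(11,23): clear
  edge (11,23)–(4,22): clear
  edge (4,22)–(1,21): clear
  edge (1,21)–(0,13): clear
  midpoint (45/2,33/2) outside
  → clear
Obstacle 3 [(0,2) (5,1) (10,5) (1,11)]:
  edge (0,2)–(5,1): clear
  edge (5,1)–(10,5): clear
  edge (10,5)–(1,11): clear
  edge (1,11)–(0,2): clear
  midpoint (45/2,33/2) outside
  → clear

FREE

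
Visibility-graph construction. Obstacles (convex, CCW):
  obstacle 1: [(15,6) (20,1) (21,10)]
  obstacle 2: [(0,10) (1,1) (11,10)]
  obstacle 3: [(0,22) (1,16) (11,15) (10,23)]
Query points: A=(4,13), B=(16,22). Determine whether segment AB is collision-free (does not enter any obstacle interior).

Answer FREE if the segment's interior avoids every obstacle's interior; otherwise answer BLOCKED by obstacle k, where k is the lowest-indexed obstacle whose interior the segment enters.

BLOCKED by obstacle 3

Obstacle 1 [(15,6) (20,1) (21,10)]:
  edge (15,6)–(20,1): clear
  edge (20,1)–(21,10): clear
  edge (21,10)–(15,6): clear
  midpoint (10,35/2) outside
  → clear
Obstacle 2 [(0,10) (1,1) (11,10)]:
  edge (0,10)–(1,1): clear
  edge (1,1)–(11,10): clear
  edge (11,10)–(0,10): clear
  midpoint (10,35/2) outside
  → clear
Obstacle 3 [(0,22) (1,16) (11,15) (10,23)]:
  edge (0,22)–(1,16): clear
  edge (1,16)–(11,15): crosses AB
  edge (11,15)–(10,23): crosses AB
  edge (10,23)–(0,22): clear
  → BLOCKED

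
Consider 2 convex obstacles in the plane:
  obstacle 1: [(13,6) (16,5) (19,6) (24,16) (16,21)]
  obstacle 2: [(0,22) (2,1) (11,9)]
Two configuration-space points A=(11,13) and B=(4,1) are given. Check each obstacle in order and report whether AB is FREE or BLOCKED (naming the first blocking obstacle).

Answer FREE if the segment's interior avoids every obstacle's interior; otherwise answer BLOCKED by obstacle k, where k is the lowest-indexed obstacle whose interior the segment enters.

BLOCKED by obstacle 2

Obstacle 1 [(13,6) (16,5) (19,6) (24,16) (16,21)]:
  edge (13,6)–(16,5): clear
  edge (16,5)–(19,6): clear
  edge (19,6)–(24,16): clear
  edge (24,16)–(16,21): clear
  edge (16,21)–(13,6): clear
  midpoint (15/2,7) outside
  → clear
Obstacle 2 [(0,22) (2,1) (11,9)]:
  edge (0,22)–(2,1): clear
  edge (2,1)–(11,9): crosses AB
  edge (11,9)–(0,22): crosses AB
  → BLOCKED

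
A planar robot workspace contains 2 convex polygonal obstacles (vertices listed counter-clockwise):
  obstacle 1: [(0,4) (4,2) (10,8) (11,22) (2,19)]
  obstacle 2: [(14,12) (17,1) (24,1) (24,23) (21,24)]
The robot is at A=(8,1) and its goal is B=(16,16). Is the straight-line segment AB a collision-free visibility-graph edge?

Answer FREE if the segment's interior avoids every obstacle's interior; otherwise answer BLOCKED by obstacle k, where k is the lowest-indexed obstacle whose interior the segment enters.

FREE

Obstacle 1 [(0,4) (4,2) (10,8) (11,22) (2,19)]:
  edge (0,4)–(4,2): clear
  edge (4,2)–(10,8): clear
  edge (10,8)–(11,22): clear
  edge (11,22)–(2,19): clear
  edge (2,19)–(0,4): clear
  midpoint (12,17/2) outside
  → clear
Obstacle 2 [(14,12) (17,1) (24,1) (24,23) (21,24)]:
  edge (14,12)–(17,1): clear
  edge (17,1)–(24,1): clear
  edge (24,1)–(24,23): clear
  edge (24,23)–(21,24): clear
  edge (21,24)–(14,12): clear
  midpoint (12,17/2) outside
  → clear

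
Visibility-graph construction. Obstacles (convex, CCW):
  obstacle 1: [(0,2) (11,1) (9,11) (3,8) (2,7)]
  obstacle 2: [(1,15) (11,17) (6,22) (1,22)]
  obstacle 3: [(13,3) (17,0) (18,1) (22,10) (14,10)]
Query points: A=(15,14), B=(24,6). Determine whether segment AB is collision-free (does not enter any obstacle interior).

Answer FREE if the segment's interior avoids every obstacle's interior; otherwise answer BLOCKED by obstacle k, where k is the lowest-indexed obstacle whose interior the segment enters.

BLOCKED by obstacle 3

Obstacle 1 [(0,2) (11,1) (9,11) (3,8) (2,7)]:
  edge (0,2)–(11,1): clear
  edge (11,1)–(9,11): clear
  edge (9,11)–(3,8): clear
  edge (3,8)–(2,7): clear
  edge (2,7)–(0,2): clear
  midpoint (39/2,10) outside
  → clear
Obstacle 2 [(1,15) (11,17) (6,22) (1,22)]:
  edge (1,15)–(11,17): clear
  edge (11,17)–(6,22): clear
  edge (6,22)–(1,22): clear
  edge (1,22)–(1,15): clear
  midpoint (39/2,10) outside
  → clear
Obstacle 3 [(13,3) (17,0) (18,1) (22,10) (14,10)]:
  edge (13,3)–(17,0): clear
  edge (17,0)–(18,1): clear
  edge (18,1)–(22,10): crosses AB
  edge (22,10)–(14,10): crosses AB
  edge (14,10)–(13,3): clear
  → BLOCKED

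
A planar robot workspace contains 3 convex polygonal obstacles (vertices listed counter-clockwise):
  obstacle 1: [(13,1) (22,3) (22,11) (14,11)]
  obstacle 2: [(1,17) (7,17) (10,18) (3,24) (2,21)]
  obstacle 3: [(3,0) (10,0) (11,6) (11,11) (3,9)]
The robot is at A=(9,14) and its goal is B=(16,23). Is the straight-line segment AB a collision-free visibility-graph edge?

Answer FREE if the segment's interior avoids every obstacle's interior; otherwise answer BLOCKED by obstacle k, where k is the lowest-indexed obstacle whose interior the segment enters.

FREE

Obstacle 1 [(13,1) (22,3) (22,11) (14,11)]:
  edge (13,1)–(22,3): clear
  edge (22,3)–(22,11): clear
  edge (22,11)–(14,11): clear
  edge (14,11)–(13,1): clear
  midpoint (25/2,37/2) outside
  → clear
Obstacle 2 [(1,17) (7,17) (10,18) (3,24) (2,21)]:
  edge (1,17)–(7,17): clear
  edge (7,17)–(10,18): clear
  edge (10,18)–(3,24): clear
  edge (3,24)–(2,21): clear
  edge (2,21)–(1,17): clear
  midpoint (25/2,37/2) outside
  → clear
Obstacle 3 [(3,0) (10,0) (11,6) (11,11) (3,9)]:
  edge (3,0)–(10,0): clear
  edge (10,0)–(11,6): clear
  edge (11,6)–(11,11): clear
  edge (11,11)–(3,9): clear
  edge (3,9)–(3,0): clear
  midpoint (25/2,37/2) outside
  → clear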